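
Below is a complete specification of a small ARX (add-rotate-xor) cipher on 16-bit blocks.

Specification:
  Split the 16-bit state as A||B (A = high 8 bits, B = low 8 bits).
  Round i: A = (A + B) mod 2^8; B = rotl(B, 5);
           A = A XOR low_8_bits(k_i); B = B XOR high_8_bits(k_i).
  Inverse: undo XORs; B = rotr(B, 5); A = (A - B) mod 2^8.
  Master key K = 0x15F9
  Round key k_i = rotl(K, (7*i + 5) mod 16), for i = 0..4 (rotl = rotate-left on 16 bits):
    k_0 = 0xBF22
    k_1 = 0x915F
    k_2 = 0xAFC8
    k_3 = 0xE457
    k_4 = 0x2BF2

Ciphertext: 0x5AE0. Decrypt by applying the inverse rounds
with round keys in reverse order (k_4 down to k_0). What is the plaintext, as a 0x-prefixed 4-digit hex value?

s_0 = ciphertext = 0x5AE0
s_1 = InvRound(s_0, k_4) = 0x4A5E
s_2 = InvRound(s_1, k_3) = 0x48D5
s_3 = InvRound(s_2, k_2) = 0xADD3
s_4 = InvRound(s_3, k_1) = 0xE012
s_5 = InvRound(s_4, k_0) = 0x556D

0x556D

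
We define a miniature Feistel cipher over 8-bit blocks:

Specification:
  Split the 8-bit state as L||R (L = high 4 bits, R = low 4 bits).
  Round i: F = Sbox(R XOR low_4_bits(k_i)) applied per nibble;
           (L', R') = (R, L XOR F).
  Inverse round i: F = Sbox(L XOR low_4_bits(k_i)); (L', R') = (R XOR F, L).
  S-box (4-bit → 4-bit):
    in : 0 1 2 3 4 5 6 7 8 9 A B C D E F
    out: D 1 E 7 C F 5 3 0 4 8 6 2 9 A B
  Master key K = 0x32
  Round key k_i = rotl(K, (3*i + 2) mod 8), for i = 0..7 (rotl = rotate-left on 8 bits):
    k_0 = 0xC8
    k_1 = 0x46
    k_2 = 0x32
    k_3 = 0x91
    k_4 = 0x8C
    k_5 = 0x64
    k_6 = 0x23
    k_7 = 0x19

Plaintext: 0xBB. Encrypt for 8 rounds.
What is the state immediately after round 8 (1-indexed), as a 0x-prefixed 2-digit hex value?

s_0 = plaintext = 0xBB
s_1 = Round(s_0, k_0) = 0xBC
s_2 = Round(s_1, k_1) = 0xC3
s_3 = Round(s_2, k_2) = 0x3D
s_4 = Round(s_3, k_3) = 0xD1
s_5 = Round(s_4, k_4) = 0x14
s_6 = Round(s_5, k_5) = 0x4C
s_7 = Round(s_6, k_6) = 0xCF
s_8 = Round(s_7, k_7) = 0xF9

0xF9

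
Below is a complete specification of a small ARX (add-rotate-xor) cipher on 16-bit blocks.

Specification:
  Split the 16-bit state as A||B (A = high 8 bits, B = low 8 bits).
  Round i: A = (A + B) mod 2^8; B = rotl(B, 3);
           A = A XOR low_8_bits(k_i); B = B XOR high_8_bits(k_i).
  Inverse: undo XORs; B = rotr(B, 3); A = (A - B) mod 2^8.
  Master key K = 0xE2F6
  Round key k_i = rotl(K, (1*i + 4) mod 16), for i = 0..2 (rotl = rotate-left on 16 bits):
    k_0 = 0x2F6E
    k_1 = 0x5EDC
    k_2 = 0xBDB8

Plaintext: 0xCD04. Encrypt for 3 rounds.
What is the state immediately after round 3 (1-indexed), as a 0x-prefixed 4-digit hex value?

s_0 = plaintext = 0xCD04
s_1 = Round(s_0, k_0) = 0xBF0F
s_2 = Round(s_1, k_1) = 0x1226
s_3 = Round(s_2, k_2) = 0x808C

0x808C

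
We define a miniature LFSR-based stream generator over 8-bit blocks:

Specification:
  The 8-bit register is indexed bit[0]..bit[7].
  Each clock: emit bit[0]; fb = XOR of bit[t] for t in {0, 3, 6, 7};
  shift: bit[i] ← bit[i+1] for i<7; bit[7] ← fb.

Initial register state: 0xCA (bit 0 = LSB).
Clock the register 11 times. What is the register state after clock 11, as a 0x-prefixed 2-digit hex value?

reg_0 = 0xCA
clock 1: out=0, reg = 0xE5
clock 2: out=1, reg = 0xF2
clock 3: out=0, reg = 0x79
clock 4: out=1, reg = 0xBC
clock 5: out=0, reg = 0x5E
clock 6: out=0, reg = 0x2F
clock 7: out=1, reg = 0x17
clock 8: out=1, reg = 0x8B
clock 9: out=1, reg = 0xC5
clock 10: out=1, reg = 0xE2
clock 11: out=0, reg = 0x71

0x71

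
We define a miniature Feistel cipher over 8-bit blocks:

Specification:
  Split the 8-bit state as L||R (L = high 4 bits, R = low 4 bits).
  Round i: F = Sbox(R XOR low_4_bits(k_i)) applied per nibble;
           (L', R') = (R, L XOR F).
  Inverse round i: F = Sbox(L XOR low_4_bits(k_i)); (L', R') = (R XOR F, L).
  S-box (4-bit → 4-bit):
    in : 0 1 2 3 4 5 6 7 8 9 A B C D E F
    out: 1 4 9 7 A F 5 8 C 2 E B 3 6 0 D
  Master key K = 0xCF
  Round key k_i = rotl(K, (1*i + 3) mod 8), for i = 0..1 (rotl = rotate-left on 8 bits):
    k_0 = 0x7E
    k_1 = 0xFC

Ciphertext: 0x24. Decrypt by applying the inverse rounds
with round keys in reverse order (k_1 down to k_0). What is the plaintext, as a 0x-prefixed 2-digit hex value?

s_0 = ciphertext = 0x24
s_1 = InvRound(s_0, k_1) = 0x42
s_2 = InvRound(s_1, k_0) = 0xC4

0xC4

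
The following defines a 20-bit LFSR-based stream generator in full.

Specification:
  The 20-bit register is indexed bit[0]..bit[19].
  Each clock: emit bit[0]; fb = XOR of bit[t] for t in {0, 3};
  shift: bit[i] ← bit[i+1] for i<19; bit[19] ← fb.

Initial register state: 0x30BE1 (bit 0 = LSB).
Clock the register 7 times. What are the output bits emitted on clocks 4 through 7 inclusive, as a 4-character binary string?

reg_0 = 0x30BE1
clock 1: out=1, reg = 0x985F0
clock 2: out=0, reg = 0x4C2F8
clock 3: out=0, reg = 0xA617C
clock 4: out=0, reg = 0xD30BE
clock 5: out=0, reg = 0xE985F
clock 6: out=1, reg = 0x74C2F
clock 7: out=1, reg = 0x3A617

0011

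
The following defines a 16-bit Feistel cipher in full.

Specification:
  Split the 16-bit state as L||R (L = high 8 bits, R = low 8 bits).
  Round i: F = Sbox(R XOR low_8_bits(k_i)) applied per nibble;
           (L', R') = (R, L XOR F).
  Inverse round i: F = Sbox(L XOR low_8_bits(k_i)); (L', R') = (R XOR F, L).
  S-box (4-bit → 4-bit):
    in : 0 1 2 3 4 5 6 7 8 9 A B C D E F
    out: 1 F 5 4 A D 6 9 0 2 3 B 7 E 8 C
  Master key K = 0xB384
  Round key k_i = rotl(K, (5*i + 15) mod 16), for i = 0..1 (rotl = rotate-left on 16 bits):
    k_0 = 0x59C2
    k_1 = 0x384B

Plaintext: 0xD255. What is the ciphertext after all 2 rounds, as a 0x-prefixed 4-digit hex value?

0xFBE4

s_0 = plaintext = 0xD255
s_1 = Round(s_0, k_0) = 0x55FB
s_2 = Round(s_1, k_1) = 0xFBE4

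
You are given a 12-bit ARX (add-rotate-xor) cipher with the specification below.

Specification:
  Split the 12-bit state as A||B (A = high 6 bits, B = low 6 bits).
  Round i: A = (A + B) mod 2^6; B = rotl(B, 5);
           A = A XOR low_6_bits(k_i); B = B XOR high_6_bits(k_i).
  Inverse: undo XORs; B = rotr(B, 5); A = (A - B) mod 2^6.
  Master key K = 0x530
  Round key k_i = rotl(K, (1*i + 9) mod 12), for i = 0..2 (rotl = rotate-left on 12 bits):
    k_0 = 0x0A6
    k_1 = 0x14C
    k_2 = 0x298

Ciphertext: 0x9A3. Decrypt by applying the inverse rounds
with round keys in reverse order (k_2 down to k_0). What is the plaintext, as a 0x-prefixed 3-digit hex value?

0x01D

s_0 = ciphertext = 0x9A3
s_1 = InvRound(s_0, k_2) = 0xAD3
s_2 = InvRound(s_1, k_1) = 0xEEC
s_3 = InvRound(s_2, k_0) = 0x01D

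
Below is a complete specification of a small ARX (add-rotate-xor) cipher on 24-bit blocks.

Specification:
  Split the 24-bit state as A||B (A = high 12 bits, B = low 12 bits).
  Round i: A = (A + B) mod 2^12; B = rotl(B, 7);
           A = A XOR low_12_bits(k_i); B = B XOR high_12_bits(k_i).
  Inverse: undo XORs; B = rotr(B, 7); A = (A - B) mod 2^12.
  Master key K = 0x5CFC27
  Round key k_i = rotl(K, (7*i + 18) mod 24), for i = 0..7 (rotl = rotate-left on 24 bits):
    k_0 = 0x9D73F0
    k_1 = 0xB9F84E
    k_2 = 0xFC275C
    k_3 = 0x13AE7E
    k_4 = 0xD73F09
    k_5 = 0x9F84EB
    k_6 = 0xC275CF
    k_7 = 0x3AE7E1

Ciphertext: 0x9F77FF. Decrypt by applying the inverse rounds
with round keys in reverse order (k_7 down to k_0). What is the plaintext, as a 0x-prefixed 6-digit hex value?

s_0 = ciphertext = 0x9F77FF
s_1 = InvRound(s_0, k_7) = 0x3EEA28
s_2 = InvRound(s_1, k_6) = 0x4351EC
s_3 = InvRound(s_2, k_5) = 0xE4E290
s_4 = InvRound(s_3, k_4) = 0x4C8C7F
s_5 = InvRound(s_4, k_3) = 0x1FC8BA
s_6 = InvRound(s_5, k_2) = 0x792F0E
s_7 = InvRound(s_6, k_1) = 0xDB3229
s_8 = InvRound(s_7, k_0) = 0xE6CFD7

0xE6CFD7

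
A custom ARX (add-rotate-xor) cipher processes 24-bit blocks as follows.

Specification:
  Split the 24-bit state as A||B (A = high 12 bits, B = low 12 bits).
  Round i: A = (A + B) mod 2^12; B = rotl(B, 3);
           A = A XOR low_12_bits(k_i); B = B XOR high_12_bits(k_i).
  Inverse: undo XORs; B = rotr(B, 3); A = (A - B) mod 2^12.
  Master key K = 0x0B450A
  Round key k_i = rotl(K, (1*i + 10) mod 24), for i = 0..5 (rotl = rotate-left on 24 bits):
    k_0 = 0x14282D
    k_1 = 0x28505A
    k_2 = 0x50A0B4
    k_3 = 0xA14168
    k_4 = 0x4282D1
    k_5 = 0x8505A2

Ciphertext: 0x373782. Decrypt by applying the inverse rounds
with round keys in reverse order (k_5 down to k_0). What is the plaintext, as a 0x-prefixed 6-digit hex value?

0xA5A31E

s_0 = ciphertext = 0x373782
s_1 = InvRound(s_0, k_5) = 0x0D75FA
s_2 = InvRound(s_1, k_4) = 0xDCC43A
s_3 = InvRound(s_2, k_3) = 0xEDFDC5
s_4 = InvRound(s_3, k_2) = 0xF52F19
s_5 = InvRound(s_4, k_1) = 0x5559B3
s_6 = InvRound(s_5, k_0) = 0xA5A31E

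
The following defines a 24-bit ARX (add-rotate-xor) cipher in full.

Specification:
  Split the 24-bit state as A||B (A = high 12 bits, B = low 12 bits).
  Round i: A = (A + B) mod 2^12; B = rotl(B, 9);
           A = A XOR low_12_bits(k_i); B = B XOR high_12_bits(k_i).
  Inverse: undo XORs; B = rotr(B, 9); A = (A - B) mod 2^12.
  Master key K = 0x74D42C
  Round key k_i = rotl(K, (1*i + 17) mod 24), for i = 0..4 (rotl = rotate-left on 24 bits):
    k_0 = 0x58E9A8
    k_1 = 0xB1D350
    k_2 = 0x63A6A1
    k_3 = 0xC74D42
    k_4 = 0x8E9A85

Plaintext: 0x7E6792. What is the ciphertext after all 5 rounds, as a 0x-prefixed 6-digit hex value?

s_0 = plaintext = 0x7E6792
s_1 = Round(s_0, k_0) = 0x6D017C
s_2 = Round(s_1, k_1) = 0xB1C332
s_3 = Round(s_2, k_2) = 0x8EF25C
s_4 = Round(s_3, k_3) = 0x60943F
s_5 = Round(s_4, k_4) = 0x0CD66E

0x0CD66E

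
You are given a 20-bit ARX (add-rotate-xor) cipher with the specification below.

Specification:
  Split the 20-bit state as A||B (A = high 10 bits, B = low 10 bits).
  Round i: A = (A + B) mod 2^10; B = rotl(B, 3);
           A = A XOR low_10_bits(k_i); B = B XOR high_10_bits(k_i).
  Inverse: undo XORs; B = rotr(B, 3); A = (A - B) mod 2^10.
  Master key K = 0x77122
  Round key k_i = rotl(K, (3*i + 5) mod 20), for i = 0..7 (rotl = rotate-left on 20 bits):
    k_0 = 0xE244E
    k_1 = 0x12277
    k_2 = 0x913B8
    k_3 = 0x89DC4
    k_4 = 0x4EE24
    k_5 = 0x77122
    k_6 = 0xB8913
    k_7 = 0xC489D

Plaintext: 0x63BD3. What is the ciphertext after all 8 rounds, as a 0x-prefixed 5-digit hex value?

s_0 = plaintext = 0x63BD3
s_1 = Round(s_0, k_0) = 0x4BD16
s_2 = Round(s_1, k_1) = 0x0C8FA
s_3 = Round(s_2, k_2) = 0xA5195
s_4 = Round(s_3, k_3) = 0x7B68C
s_5 = Round(s_4, k_4) = 0x9755E
s_6 = Round(s_5, k_5) = 0xA672E
s_7 = Round(s_6, k_6) = 0x35394
s_8 = Round(s_7, k_7) = 0x3D7B5

0x3D7B5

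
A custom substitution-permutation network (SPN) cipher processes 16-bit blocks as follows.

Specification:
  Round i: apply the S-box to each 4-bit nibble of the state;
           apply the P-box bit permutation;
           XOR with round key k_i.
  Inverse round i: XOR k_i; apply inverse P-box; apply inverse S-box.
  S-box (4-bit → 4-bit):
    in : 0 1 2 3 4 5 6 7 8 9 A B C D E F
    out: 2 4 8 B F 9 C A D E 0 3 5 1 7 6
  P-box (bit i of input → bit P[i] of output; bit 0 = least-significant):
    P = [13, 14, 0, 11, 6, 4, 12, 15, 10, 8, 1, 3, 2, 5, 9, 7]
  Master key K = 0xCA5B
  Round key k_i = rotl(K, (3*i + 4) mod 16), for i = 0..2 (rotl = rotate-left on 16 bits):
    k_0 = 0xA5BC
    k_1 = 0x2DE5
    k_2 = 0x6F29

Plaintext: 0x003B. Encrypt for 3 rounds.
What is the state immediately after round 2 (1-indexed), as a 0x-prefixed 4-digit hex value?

s_0 = plaintext = 0x003B
s_1 = Round(s_0, k_0) = 0x44CC
s_2 = Round(s_1, k_1) = 0x1A0A
s_3 = Round(s_2, k_2) = 0x6D39

0x1A0A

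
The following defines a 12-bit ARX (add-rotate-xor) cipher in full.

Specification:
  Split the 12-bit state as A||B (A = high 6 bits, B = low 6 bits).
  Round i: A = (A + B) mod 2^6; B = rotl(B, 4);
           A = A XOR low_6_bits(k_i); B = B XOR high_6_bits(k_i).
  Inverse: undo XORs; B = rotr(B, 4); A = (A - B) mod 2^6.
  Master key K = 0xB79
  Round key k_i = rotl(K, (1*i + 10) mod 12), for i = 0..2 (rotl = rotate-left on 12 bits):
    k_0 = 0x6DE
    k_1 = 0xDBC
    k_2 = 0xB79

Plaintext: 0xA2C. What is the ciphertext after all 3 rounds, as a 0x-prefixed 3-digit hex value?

0x841

s_0 = plaintext = 0xA2C
s_1 = Round(s_0, k_0) = 0x290
s_2 = Round(s_1, k_1) = 0x9B2
s_3 = Round(s_2, k_2) = 0x841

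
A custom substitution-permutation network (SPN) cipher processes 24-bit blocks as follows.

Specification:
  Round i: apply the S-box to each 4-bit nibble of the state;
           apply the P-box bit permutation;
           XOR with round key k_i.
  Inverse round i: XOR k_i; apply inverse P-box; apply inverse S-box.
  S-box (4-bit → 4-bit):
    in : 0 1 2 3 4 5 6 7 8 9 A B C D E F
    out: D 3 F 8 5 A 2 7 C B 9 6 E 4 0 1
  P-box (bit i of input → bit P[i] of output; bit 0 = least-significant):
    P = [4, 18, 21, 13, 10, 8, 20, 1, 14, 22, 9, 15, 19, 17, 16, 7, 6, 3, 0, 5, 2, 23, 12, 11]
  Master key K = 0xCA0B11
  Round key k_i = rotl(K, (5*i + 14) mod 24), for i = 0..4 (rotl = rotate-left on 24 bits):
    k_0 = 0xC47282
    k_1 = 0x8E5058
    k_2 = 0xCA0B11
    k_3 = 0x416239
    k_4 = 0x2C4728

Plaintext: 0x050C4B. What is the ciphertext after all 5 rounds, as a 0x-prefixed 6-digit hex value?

0xA68F0E

s_0 = plaintext = 0x050C4B
s_1 = Round(s_0, k_0) = 0xB9EC2E
s_2 = Round(s_1, k_1) = 0x5EC732
s_3 = Round(s_2, k_2) = 0x2D6183
s_4 = Round(s_3, k_3) = 0x931A3E
s_5 = Round(s_4, k_4) = 0xA68F0E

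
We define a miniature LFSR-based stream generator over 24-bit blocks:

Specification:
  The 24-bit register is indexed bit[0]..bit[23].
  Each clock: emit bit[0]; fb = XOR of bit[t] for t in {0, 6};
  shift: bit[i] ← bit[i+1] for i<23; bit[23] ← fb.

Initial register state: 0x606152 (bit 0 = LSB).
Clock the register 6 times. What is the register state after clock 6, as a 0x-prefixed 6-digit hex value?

0x5D8185

reg_0 = 0x606152
clock 1: out=0, reg = 0xB030A9
clock 2: out=1, reg = 0xD81854
clock 3: out=0, reg = 0xEC0C2A
clock 4: out=0, reg = 0x760615
clock 5: out=1, reg = 0xBB030A
clock 6: out=0, reg = 0x5D8185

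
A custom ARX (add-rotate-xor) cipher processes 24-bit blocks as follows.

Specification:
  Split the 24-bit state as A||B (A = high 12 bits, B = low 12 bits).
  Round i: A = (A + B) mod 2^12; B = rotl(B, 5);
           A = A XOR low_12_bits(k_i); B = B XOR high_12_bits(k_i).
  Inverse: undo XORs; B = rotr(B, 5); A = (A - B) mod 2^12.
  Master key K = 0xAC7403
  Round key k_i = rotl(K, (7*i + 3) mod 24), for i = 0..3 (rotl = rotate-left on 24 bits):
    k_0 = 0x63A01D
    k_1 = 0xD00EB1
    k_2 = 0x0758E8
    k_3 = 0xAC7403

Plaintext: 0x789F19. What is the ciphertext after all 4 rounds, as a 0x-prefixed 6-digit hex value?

0xF41F05

s_0 = plaintext = 0x789F19
s_1 = Round(s_0, k_0) = 0x6BF504
s_2 = Round(s_1, k_1) = 0x572D8A
s_3 = Round(s_2, k_2) = 0xA1412E
s_4 = Round(s_3, k_3) = 0xF41F05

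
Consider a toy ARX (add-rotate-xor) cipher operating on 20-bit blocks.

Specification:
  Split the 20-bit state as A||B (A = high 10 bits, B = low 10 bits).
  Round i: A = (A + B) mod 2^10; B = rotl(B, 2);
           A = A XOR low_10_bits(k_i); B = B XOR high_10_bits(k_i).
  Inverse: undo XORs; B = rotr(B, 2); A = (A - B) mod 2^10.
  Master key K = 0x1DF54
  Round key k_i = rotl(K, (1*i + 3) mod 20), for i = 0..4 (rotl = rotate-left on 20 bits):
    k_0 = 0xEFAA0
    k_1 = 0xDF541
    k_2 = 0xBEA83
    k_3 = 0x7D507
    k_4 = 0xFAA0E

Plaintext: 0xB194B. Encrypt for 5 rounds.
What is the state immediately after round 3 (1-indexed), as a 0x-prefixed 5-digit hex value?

0xEEE37

s_0 = plaintext = 0xB194B
s_1 = Round(s_0, k_0) = 0xAC693
s_2 = Round(s_1, k_1) = 0x01533
s_3 = Round(s_2, k_2) = 0xEEE37
s_4 = Round(s_3, k_3) = 0x3D52B
s_5 = Round(s_4, k_4) = 0x0BB47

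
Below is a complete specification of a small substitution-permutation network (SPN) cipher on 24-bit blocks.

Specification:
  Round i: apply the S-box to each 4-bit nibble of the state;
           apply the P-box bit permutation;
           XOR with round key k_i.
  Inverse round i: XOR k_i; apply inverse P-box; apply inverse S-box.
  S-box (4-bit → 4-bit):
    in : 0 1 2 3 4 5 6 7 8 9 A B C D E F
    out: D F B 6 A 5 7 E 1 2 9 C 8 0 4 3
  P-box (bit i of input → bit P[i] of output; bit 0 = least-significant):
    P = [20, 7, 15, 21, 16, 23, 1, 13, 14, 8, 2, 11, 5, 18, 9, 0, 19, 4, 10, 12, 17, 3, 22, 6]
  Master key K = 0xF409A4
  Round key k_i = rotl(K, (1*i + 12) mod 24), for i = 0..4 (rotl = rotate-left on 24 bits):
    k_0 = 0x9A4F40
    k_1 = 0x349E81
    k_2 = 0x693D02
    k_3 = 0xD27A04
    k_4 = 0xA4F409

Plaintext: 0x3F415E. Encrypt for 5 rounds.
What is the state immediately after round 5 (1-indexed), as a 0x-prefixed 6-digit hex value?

0x9926BE

s_0 = plaintext = 0x3F415E
s_1 = Round(s_0, k_0) = 0xD7865F
s_2 = Round(s_1, k_1) = 0x25CB37
s_3 = Round(s_2, k_2) = 0xC3B1CD
s_4 = Round(s_3, k_3) = 0xD21551
s_5 = Round(s_4, k_4) = 0x9926BE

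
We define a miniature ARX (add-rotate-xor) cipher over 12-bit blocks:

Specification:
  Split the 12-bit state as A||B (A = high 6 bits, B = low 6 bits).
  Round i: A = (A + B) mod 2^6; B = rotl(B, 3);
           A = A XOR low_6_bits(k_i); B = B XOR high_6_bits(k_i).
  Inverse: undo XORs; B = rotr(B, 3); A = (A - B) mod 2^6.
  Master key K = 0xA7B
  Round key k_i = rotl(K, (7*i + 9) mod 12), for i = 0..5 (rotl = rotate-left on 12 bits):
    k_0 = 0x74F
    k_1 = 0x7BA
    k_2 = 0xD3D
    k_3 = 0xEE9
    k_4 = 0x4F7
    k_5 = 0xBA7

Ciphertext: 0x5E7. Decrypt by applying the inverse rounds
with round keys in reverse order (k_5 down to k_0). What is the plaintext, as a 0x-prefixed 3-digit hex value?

s_0 = ciphertext = 0x5E7
s_1 = InvRound(s_0, k_5) = 0x9C9
s_2 = InvRound(s_1, k_4) = 0xF53
s_3 = InvRound(s_2, k_3) = 0x3C5
s_4 = InvRound(s_3, k_2) = 0x90E
s_5 = InvRound(s_4, k_1) = 0x702
s_6 = InvRound(s_5, k_0) = 0x63B

0x63B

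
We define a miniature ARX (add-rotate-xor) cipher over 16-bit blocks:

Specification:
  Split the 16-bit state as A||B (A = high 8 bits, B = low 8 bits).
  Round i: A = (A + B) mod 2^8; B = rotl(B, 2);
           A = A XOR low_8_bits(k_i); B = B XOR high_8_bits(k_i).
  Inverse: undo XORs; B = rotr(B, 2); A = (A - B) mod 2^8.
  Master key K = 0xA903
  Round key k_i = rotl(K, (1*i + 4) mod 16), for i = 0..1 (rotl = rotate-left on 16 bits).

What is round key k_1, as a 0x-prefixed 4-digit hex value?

0x2075

K = 0xA903
k_0 = rotl(K, (1*0+4) mod 16) = rotl(K, 4) = 0x903A
k_1 = rotl(K, (1*1+4) mod 16) = rotl(K, 5) = 0x2075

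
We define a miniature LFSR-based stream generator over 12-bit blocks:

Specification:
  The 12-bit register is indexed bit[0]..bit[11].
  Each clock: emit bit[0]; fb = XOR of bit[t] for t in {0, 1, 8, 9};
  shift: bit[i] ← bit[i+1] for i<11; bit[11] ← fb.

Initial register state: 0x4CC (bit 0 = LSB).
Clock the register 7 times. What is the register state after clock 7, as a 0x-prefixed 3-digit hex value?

0x189

reg_0 = 0x4CC
clock 1: out=0, reg = 0x266
clock 2: out=0, reg = 0x133
clock 3: out=1, reg = 0x899
clock 4: out=1, reg = 0xC4C
clock 5: out=0, reg = 0x626
clock 6: out=0, reg = 0x313
clock 7: out=1, reg = 0x189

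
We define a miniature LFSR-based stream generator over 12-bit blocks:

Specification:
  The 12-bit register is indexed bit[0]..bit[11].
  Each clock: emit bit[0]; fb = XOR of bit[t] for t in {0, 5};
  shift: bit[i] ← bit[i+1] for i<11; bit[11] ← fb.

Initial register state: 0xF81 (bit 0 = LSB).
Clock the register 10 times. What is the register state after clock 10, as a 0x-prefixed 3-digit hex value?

0x5F7

reg_0 = 0xF81
clock 1: out=1, reg = 0xFC0
clock 2: out=0, reg = 0x7E0
clock 3: out=0, reg = 0xBF0
clock 4: out=0, reg = 0xDF8
clock 5: out=0, reg = 0xEFC
clock 6: out=0, reg = 0xF7E
clock 7: out=0, reg = 0xFBF
clock 8: out=1, reg = 0x7DF
clock 9: out=1, reg = 0xBEF
clock 10: out=1, reg = 0x5F7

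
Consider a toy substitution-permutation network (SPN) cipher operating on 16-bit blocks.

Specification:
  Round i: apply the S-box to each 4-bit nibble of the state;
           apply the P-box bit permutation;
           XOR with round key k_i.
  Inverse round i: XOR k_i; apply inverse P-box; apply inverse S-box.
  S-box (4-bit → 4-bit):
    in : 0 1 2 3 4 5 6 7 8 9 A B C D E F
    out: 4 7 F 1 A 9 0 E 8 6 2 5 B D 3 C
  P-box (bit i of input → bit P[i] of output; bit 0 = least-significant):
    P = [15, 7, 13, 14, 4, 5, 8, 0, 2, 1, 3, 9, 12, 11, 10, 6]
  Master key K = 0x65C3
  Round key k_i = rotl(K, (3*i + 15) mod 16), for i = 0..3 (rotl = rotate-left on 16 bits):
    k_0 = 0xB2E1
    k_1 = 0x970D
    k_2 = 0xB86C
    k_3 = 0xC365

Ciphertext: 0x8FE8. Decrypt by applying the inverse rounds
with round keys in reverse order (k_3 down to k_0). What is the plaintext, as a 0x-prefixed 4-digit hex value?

0x59D4

s_0 = ciphertext = 0x8FE8
s_1 = InvRound(s_0, k_3) = 0x9B84
s_2 = InvRound(s_1, k_2) = 0x8F99
s_3 = InvRound(s_2, k_1) = 0xE33A
s_4 = InvRound(s_3, k_0) = 0x59D4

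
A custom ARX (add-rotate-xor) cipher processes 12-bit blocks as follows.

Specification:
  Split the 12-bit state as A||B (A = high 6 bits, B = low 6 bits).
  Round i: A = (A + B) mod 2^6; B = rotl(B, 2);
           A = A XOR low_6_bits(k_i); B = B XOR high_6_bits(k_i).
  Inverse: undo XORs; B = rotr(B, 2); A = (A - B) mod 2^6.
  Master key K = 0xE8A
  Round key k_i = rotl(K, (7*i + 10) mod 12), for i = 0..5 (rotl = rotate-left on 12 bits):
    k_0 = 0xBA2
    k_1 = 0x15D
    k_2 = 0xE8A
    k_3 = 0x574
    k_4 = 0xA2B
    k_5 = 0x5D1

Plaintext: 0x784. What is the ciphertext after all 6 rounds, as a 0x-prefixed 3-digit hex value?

s_0 = plaintext = 0x784
s_1 = Round(s_0, k_0) = 0x03E
s_2 = Round(s_1, k_1) = 0x8FE
s_3 = Round(s_2, k_2) = 0xAC1
s_4 = Round(s_3, k_3) = 0x611
s_5 = Round(s_4, k_4) = 0x0AD
s_6 = Round(s_5, k_5) = 0xFA1

0xFA1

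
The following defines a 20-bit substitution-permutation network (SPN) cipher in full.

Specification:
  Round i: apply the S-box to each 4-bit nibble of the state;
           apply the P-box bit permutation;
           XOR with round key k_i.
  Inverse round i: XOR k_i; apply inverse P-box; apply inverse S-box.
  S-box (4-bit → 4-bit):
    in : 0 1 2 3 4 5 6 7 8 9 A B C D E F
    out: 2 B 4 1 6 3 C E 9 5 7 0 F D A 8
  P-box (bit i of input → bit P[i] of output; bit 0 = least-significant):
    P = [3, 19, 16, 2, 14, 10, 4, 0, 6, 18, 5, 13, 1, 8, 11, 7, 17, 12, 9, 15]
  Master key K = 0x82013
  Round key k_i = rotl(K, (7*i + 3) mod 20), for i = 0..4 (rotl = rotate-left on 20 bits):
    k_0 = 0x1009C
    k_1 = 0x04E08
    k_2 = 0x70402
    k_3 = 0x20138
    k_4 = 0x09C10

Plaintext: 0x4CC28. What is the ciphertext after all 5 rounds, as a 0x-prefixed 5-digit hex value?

s_0 = plaintext = 0x4CC28
s_1 = Round(s_0, k_0) = 0x53B62
s_2 = Round(s_1, k_1) = 0x35E1B
s_3 = Round(s_2, k_2) = 0x16101
s_4 = Round(s_3, k_3) = 0xCBDF4
s_5 = Round(s_4, k_4) = 0xB2E71

0xB2E71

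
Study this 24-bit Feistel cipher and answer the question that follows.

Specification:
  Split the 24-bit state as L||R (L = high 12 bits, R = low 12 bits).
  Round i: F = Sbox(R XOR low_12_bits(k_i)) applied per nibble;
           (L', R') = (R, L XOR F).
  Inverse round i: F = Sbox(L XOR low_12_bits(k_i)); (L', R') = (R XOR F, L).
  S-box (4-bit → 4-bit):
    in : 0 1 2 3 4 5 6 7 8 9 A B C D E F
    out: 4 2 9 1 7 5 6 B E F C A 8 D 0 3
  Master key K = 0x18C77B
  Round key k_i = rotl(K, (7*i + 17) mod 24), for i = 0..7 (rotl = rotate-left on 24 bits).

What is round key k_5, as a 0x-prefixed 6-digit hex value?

0x8C77B1

K = 0x18C77B
k_0 = rotl(K, (7*0+17) mod 24) = rotl(K, 17) = 0xF6318E
k_1 = rotl(K, (7*1+17) mod 24) = rotl(K, 0) = 0x18C77B
k_2 = rotl(K, (7*2+17) mod 24) = rotl(K, 7) = 0x63BD8C
k_3 = rotl(K, (7*3+17) mod 24) = rotl(K, 14) = 0xDEC631
k_4 = rotl(K, (7*4+17) mod 24) = rotl(K, 21) = 0x6318EF
k_5 = rotl(K, (7*5+17) mod 24) = rotl(K, 4) = 0x8C77B1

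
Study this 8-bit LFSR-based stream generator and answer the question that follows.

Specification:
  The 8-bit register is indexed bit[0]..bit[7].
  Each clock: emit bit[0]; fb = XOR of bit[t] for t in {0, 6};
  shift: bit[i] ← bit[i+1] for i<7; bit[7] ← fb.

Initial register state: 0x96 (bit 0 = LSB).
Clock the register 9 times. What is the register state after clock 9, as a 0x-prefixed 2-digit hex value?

0x42

reg_0 = 0x96
clock 1: out=0, reg = 0x4B
clock 2: out=1, reg = 0x25
clock 3: out=1, reg = 0x92
clock 4: out=0, reg = 0x49
clock 5: out=1, reg = 0x24
clock 6: out=0, reg = 0x12
clock 7: out=0, reg = 0x09
clock 8: out=1, reg = 0x84
clock 9: out=0, reg = 0x42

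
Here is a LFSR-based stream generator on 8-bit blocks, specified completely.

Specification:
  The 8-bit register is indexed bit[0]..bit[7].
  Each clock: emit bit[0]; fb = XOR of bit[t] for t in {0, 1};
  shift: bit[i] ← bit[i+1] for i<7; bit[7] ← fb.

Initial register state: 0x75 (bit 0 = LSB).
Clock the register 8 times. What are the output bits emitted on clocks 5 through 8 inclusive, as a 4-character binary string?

1110

reg_0 = 0x75
clock 1: out=1, reg = 0xBA
clock 2: out=0, reg = 0xDD
clock 3: out=1, reg = 0xEE
clock 4: out=0, reg = 0xF7
clock 5: out=1, reg = 0x7B
clock 6: out=1, reg = 0x3D
clock 7: out=1, reg = 0x9E
clock 8: out=0, reg = 0xCF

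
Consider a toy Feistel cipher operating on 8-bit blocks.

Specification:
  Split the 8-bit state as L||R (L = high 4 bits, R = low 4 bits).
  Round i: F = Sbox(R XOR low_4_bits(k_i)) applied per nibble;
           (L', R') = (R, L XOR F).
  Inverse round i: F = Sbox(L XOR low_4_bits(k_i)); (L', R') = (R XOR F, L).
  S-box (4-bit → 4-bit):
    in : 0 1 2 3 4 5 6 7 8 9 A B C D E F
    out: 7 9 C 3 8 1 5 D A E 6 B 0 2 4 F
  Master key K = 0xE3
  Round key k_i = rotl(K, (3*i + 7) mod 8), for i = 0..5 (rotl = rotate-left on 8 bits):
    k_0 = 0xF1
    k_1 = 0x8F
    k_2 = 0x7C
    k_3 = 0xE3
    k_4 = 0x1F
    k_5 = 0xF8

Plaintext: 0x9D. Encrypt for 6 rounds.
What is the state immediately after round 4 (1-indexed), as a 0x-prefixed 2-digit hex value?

0x14

s_0 = plaintext = 0x9D
s_1 = Round(s_0, k_0) = 0xD9
s_2 = Round(s_1, k_1) = 0x98
s_3 = Round(s_2, k_2) = 0x81
s_4 = Round(s_3, k_3) = 0x14
s_5 = Round(s_4, k_4) = 0x4A
s_6 = Round(s_5, k_5) = 0xA8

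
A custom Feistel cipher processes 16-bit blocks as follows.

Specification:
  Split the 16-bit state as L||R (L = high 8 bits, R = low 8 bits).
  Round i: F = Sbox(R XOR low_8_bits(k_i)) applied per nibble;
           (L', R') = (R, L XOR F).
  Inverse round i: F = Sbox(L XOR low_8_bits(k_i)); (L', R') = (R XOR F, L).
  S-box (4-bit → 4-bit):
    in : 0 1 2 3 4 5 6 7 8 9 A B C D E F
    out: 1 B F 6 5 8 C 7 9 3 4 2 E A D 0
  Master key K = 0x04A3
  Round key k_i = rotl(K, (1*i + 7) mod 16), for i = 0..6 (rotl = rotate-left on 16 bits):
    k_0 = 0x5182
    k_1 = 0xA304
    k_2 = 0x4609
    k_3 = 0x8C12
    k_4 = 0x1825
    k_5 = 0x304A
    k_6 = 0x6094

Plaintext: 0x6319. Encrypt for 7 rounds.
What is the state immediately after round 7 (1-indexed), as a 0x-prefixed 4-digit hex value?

0x03BE

s_0 = plaintext = 0x6319
s_1 = Round(s_0, k_0) = 0x1951
s_2 = Round(s_1, k_1) = 0x5191
s_3 = Round(s_2, k_2) = 0x9168
s_4 = Round(s_3, k_3) = 0x68E5
s_5 = Round(s_4, k_4) = 0xE589
s_6 = Round(s_5, k_5) = 0x8903
s_7 = Round(s_6, k_6) = 0x03BE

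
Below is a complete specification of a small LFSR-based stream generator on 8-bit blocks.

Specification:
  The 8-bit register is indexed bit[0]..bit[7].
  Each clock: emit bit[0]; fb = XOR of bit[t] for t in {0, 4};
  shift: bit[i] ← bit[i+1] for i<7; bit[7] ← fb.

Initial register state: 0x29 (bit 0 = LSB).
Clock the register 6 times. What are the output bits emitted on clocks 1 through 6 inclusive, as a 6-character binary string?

100101

reg_0 = 0x29
clock 1: out=1, reg = 0x94
clock 2: out=0, reg = 0xCA
clock 3: out=0, reg = 0x65
clock 4: out=1, reg = 0xB2
clock 5: out=0, reg = 0xD9
clock 6: out=1, reg = 0x6C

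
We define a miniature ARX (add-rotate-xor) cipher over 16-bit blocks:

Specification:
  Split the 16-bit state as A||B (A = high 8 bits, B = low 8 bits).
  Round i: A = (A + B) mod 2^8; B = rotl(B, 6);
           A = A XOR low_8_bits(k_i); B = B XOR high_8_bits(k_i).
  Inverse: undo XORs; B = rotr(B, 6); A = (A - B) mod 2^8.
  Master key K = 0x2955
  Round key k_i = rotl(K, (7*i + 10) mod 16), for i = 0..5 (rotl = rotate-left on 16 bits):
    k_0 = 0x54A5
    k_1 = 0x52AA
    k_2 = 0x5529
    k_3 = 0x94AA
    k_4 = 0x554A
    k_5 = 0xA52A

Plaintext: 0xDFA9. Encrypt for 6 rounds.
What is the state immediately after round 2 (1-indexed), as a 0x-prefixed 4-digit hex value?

s_0 = plaintext = 0xDFA9
s_1 = Round(s_0, k_0) = 0x2D3E
s_2 = Round(s_1, k_1) = 0xC1DD
s_3 = Round(s_2, k_2) = 0xB722
s_4 = Round(s_3, k_3) = 0x731C
s_5 = Round(s_4, k_4) = 0xC552
s_6 = Round(s_5, k_5) = 0x3D31

0xC1DD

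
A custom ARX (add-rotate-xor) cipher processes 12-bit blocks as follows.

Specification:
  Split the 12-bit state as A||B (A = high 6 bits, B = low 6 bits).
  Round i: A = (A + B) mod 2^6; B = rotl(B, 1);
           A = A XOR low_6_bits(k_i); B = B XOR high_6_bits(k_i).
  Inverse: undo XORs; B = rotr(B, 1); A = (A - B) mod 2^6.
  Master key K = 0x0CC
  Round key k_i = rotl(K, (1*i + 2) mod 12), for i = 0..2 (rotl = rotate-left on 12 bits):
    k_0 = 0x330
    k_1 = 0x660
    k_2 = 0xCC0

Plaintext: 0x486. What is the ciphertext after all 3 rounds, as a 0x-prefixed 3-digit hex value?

0x841

s_0 = plaintext = 0x486
s_1 = Round(s_0, k_0) = 0xA00
s_2 = Round(s_1, k_1) = 0x219
s_3 = Round(s_2, k_2) = 0x841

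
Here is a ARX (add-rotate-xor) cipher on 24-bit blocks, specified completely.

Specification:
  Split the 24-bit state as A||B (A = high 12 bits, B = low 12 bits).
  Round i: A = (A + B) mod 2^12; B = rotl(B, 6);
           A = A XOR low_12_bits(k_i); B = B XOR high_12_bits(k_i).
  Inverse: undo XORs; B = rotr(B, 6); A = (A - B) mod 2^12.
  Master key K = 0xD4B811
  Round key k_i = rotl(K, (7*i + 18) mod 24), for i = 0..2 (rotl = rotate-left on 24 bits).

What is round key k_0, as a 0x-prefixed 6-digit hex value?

0x4752E0

K = 0xD4B811
k_0 = rotl(K, (7*0+18) mod 24) = rotl(K, 18) = 0x4752E0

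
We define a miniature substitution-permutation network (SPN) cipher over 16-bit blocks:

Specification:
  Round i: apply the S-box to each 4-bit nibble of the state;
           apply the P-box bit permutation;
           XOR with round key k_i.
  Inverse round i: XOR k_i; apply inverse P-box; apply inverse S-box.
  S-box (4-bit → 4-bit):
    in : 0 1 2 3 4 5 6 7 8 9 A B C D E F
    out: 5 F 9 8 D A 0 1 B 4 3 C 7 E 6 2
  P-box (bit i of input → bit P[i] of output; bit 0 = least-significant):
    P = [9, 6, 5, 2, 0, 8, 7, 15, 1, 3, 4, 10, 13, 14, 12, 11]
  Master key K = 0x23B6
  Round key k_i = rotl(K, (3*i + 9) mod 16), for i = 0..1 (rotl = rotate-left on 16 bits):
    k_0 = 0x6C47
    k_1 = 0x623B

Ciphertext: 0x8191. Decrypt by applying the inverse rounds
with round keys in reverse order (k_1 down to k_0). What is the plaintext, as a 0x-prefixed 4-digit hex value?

0xF442

s_0 = ciphertext = 0x8191
s_1 = InvRound(s_0, k_1) = 0xAAD0
s_2 = InvRound(s_1, k_0) = 0xF442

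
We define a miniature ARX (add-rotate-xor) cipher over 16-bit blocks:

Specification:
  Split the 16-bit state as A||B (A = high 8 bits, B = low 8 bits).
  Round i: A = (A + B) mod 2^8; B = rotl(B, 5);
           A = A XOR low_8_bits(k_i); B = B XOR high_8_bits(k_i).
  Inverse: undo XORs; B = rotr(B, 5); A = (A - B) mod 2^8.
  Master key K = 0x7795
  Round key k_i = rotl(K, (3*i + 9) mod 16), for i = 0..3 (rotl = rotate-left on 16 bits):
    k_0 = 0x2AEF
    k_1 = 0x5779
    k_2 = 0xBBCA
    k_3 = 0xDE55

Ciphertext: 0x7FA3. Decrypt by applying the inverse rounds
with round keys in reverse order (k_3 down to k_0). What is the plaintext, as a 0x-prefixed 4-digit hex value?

s_0 = ciphertext = 0x7FA3
s_1 = InvRound(s_0, k_3) = 0x3FEB
s_2 = InvRound(s_1, k_2) = 0x7382
s_3 = InvRound(s_2, k_1) = 0x5CAE
s_4 = InvRound(s_3, k_0) = 0x8F24

0x8F24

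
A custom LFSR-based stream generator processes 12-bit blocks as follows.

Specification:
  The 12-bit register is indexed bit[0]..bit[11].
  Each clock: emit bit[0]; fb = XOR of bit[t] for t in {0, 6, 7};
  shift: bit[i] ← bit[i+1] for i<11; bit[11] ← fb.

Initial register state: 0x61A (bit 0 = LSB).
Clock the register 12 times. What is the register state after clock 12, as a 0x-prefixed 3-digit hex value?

0xC4E

reg_0 = 0x61A
clock 1: out=0, reg = 0x30D
clock 2: out=1, reg = 0x986
clock 3: out=0, reg = 0xCC3
clock 4: out=1, reg = 0xE61
clock 5: out=1, reg = 0x730
clock 6: out=0, reg = 0x398
clock 7: out=0, reg = 0x9CC
clock 8: out=0, reg = 0x4E6
clock 9: out=0, reg = 0x273
clock 10: out=1, reg = 0x139
clock 11: out=1, reg = 0x89C
clock 12: out=0, reg = 0xC4E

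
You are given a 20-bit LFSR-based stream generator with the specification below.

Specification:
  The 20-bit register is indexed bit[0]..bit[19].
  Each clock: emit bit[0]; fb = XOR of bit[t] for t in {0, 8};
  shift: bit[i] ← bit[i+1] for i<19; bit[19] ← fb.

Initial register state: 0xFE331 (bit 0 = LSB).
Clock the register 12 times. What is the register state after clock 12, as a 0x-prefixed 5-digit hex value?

0xCD2FE

reg_0 = 0xFE331
clock 1: out=1, reg = 0x7F198
clock 2: out=0, reg = 0xBF8CC
clock 3: out=0, reg = 0x5FC66
clock 4: out=0, reg = 0x2FE33
clock 5: out=1, reg = 0x97F19
clock 6: out=1, reg = 0x4BF8C
clock 7: out=0, reg = 0xA5FC6
clock 8: out=0, reg = 0xD2FE3
clock 9: out=1, reg = 0x697F1
clock 10: out=1, reg = 0x34BF8
clock 11: out=0, reg = 0x9A5FC
clock 12: out=0, reg = 0xCD2FE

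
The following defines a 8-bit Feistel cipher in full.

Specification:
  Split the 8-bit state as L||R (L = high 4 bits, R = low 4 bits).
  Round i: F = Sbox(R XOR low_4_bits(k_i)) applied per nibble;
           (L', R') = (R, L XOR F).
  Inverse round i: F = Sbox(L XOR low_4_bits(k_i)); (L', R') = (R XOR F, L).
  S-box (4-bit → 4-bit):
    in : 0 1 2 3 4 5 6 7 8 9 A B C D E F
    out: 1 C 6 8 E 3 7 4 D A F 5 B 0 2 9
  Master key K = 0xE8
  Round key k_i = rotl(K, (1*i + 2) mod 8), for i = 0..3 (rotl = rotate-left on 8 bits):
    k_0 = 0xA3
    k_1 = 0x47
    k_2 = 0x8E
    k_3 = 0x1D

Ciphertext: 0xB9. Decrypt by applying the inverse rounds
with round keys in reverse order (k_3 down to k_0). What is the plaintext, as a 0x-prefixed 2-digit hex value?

0xAE

s_0 = ciphertext = 0xB9
s_1 = InvRound(s_0, k_3) = 0xEB
s_2 = InvRound(s_1, k_2) = 0xAE
s_3 = InvRound(s_2, k_1) = 0xEA
s_4 = InvRound(s_3, k_0) = 0xAE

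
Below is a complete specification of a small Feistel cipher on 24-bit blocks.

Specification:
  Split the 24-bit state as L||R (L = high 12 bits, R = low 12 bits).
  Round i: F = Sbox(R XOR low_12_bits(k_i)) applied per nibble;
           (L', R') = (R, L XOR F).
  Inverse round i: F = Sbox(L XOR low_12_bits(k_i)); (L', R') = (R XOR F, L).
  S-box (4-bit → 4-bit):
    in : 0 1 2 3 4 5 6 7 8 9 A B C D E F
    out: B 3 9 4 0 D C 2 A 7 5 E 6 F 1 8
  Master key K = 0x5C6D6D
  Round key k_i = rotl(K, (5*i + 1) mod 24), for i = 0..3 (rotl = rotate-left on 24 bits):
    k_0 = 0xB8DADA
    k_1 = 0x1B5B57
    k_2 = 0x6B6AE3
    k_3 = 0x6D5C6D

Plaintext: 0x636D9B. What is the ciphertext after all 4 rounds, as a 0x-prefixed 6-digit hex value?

s_0 = plaintext = 0x636D9B
s_1 = Round(s_0, k_0) = 0xD9B435
s_2 = Round(s_1, k_1) = 0x435552
s_3 = Round(s_2, k_2) = 0x552CD6
s_4 = Round(s_3, k_3) = 0xCD6EBC

0xCD6EBC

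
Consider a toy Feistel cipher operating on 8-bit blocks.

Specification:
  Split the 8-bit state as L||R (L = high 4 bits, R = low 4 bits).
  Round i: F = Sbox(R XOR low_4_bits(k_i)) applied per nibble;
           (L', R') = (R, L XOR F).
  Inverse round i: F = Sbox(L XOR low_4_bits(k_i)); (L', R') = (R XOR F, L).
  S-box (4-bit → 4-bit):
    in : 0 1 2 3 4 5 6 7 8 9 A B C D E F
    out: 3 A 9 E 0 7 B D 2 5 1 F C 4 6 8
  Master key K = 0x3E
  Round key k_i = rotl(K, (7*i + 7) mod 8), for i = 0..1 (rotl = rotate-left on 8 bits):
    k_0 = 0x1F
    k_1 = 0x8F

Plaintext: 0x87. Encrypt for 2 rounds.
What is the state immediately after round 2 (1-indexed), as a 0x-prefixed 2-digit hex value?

0xA0

s_0 = plaintext = 0x87
s_1 = Round(s_0, k_0) = 0x7A
s_2 = Round(s_1, k_1) = 0xA0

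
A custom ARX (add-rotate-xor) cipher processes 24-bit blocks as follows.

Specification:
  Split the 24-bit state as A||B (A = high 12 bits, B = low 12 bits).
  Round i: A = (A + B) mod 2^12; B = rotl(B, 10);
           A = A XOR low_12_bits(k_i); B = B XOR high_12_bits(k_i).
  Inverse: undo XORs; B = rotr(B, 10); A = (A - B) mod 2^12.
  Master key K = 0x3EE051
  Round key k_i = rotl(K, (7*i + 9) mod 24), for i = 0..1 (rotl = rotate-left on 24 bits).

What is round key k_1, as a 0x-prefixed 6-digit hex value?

K = 0x3EE051
k_0 = rotl(K, (7*0+9) mod 24) = rotl(K, 9) = 0xC0A27D
k_1 = rotl(K, (7*1+9) mod 24) = rotl(K, 16) = 0x513EE0

0x513EE0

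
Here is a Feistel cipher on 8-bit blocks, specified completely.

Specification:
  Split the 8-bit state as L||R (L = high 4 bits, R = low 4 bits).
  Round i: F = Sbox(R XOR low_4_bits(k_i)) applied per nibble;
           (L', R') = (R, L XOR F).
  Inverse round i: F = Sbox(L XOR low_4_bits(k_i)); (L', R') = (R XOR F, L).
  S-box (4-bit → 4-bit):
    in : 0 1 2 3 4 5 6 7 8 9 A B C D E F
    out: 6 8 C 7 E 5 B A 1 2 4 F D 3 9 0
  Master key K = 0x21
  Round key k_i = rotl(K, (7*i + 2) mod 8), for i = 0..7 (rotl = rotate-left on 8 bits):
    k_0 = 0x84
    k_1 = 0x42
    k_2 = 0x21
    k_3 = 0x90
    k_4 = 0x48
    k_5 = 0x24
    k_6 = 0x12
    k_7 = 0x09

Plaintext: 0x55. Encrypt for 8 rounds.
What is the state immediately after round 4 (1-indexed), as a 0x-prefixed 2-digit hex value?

s_0 = plaintext = 0x55
s_1 = Round(s_0, k_0) = 0x5D
s_2 = Round(s_1, k_1) = 0xD5
s_3 = Round(s_2, k_2) = 0x53
s_4 = Round(s_3, k_3) = 0x32
s_5 = Round(s_4, k_4) = 0x27
s_6 = Round(s_5, k_5) = 0x75
s_7 = Round(s_6, k_6) = 0x5D
s_8 = Round(s_7, k_7) = 0xDB

0x32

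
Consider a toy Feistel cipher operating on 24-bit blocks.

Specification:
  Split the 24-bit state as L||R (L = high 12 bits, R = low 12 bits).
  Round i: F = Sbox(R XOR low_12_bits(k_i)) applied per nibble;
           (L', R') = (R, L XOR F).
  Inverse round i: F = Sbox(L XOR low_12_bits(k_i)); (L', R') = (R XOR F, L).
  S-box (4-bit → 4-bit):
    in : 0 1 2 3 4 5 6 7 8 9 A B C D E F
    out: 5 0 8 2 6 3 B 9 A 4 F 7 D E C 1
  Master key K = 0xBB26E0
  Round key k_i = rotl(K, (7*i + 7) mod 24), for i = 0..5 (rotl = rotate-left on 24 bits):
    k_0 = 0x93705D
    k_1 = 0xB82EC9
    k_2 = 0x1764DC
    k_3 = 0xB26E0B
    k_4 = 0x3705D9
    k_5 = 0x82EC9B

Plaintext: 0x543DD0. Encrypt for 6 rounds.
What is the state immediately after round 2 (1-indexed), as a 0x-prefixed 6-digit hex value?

0xBEDE56

s_0 = plaintext = 0x543DD0
s_1 = Round(s_0, k_0) = 0xDD0BED
s_2 = Round(s_1, k_1) = 0xBEDE56
s_3 = Round(s_2, k_2) = 0xE56442
s_4 = Round(s_3, k_3) = 0x442132
s_5 = Round(s_4, k_4) = 0x132285
s_6 = Round(s_5, k_5) = 0x285D3E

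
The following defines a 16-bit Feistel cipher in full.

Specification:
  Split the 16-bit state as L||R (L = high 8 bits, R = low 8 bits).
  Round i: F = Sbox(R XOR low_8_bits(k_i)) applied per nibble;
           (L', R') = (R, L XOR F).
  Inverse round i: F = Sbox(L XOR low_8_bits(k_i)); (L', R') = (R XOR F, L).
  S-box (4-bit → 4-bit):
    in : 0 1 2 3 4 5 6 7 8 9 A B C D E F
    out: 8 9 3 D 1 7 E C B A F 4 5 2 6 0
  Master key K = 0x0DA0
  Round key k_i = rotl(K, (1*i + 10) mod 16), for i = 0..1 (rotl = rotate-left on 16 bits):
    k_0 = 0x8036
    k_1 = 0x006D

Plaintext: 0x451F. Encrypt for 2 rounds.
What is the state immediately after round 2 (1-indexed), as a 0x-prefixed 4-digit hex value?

s_0 = plaintext = 0x451F
s_1 = Round(s_0, k_0) = 0x1F7F
s_2 = Round(s_1, k_1) = 0x7F8C

0x7F8C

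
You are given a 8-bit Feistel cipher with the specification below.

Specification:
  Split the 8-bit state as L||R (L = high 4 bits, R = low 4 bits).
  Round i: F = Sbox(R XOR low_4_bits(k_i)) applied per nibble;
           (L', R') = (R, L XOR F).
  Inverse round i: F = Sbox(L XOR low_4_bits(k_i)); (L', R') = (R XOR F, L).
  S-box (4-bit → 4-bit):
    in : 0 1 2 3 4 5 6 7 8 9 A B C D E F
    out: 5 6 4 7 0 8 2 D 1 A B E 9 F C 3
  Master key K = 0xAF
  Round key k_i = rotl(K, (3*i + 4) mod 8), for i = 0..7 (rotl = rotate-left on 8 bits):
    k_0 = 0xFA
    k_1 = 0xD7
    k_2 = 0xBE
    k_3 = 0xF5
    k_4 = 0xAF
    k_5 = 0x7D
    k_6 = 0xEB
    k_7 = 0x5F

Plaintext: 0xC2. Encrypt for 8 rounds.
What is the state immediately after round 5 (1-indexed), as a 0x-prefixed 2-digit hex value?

s_0 = plaintext = 0xC2
s_1 = Round(s_0, k_0) = 0x2D
s_2 = Round(s_1, k_1) = 0xD9
s_3 = Round(s_2, k_2) = 0x90
s_4 = Round(s_3, k_3) = 0x01
s_5 = Round(s_4, k_4) = 0x1C
s_6 = Round(s_5, k_5) = 0xC7
s_7 = Round(s_6, k_6) = 0x75
s_8 = Round(s_7, k_7) = 0x5C

0x1C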